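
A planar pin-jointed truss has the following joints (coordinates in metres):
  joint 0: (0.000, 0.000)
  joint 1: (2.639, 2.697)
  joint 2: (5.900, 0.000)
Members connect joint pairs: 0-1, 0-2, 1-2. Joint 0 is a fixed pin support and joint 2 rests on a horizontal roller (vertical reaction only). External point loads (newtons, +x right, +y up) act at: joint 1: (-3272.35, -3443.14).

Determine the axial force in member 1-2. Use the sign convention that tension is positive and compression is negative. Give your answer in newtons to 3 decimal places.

N=3 nodes, M=3 members, R=3 reactions → 2N=6, M+R=6
member 0 (0-1): L=3.7733, (cx,cy)=(0.6994,0.7148)
member 1 (0-2): L=5.9000, (cx,cy)=(1.0000,0.0000)
member 2 (1-2): L=4.2318, (cx,cy)=(0.7706,-0.6373)
solve A·x = −loads:
  F[0-1] = -4755.3888 N (compression)
  F[0-2] = +53.4715 N (tension)
  F[1-2] = -69.3896 N (compression)
  Rx@0 = +3272.3500 N
  Ry@0 = +3398.9165 N
  Ry@2 = +44.2235 N

-69.390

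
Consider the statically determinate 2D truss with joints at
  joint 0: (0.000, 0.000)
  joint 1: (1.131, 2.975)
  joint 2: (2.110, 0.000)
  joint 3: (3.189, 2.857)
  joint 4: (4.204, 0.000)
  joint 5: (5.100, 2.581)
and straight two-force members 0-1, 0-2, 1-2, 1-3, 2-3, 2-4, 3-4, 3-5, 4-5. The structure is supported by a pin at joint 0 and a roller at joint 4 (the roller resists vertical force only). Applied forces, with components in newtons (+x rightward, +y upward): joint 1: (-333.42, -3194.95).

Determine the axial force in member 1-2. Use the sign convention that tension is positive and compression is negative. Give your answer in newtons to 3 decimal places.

N=6 nodes, M=9 members, R=3 reactions → 2N=12, M+R=12
member 0 (0-1): L=3.1827, (cx,cy)=(0.3554,0.9347)
member 1 (0-2): L=2.1100, (cx,cy)=(1.0000,0.0000)
member 2 (1-2): L=3.1319, (cx,cy)=(0.3126,-0.9499)
member 3 (1-3): L=2.0614, (cx,cy)=(0.9984,-0.0572)
member 4 (2-3): L=3.0540, (cx,cy)=(0.3533,0.9355)
member 5 (2-4): L=2.0940, (cx,cy)=(1.0000,0.0000)
member 6 (3-4): L=3.0319, (cx,cy)=(0.3348,-0.9423)
member 7 (3-5): L=1.9308, (cx,cy)=(0.9897,-0.1429)
member 8 (4-5): L=2.7321, (cx,cy)=(0.3280,0.9447)
solve A·x = −loads:
  F[0-1] = -2750.9100 N (compression)
  F[0-2] = +644.1297 N (tension)
  F[1-2] = -629.4810 N (compression)
  F[1-3] = -448.0978 N (compression)
  F[2-3] = +639.1595 N (tension)
  F[2-4] = +221.5407 N (tension)
  F[3-4] = -661.7721 N (compression)
  F[3-5] = +0.0000 N (tension)
  F[4-5] = -0.0000 N (compression)
  Rx@0 = +333.4200 N
  Ry@0 = +2571.3620 N
  Ry@4 = +623.5880 N

-629.481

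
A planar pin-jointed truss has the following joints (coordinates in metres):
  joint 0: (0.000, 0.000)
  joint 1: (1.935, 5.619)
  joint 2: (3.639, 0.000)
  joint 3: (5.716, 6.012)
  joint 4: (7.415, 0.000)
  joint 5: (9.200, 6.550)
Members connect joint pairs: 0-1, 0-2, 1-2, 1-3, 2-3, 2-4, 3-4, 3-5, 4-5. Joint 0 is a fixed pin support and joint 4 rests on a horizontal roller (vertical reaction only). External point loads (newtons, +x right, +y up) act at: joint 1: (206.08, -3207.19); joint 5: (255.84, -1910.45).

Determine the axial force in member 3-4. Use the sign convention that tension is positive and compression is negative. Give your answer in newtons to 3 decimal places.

-1614.684

N=6 nodes, M=9 members, R=3 reactions → 2N=12, M+R=12
member 0 (0-1): L=5.9428, (cx,cy)=(0.3256,0.9455)
member 1 (0-2): L=3.6390, (cx,cy)=(1.0000,0.0000)
member 2 (1-2): L=5.8717, (cx,cy)=(0.2902,-0.9570)
member 3 (1-3): L=3.8014, (cx,cy)=(0.9946,0.1034)
member 4 (2-3): L=6.3607, (cx,cy)=(0.3265,0.9452)
member 5 (2-4): L=3.7760, (cx,cy)=(1.0000,0.0000)
member 6 (3-4): L=6.2475, (cx,cy)=(0.2720,-0.9623)
member 7 (3-5): L=3.5253, (cx,cy)=(0.9883,0.1526)
member 8 (4-5): L=6.7889, (cx,cy)=(0.2629,0.9648)
solve A·x = −loads:
  F[0-1] = -1616.2656 N (compression)
  F[0-2] = +988.1789 N (tension)
  F[1-2] = -1778.0051 N (compression)
  F[1-3] = -217.5168 N (compression)
  F[2-3] = +1800.1650 N (tension)
  F[2-4] = -115.6312 N (compression)
  F[3-4] = -1614.6842 N (compression)
  F[3-5] = +820.1930 N (tension)
  F[4-5] = -2109.8565 N (compression)
  Rx@0 = -461.9200 N
  Ry@0 = +1528.1905 N
  Ry@4 = +3589.4495 N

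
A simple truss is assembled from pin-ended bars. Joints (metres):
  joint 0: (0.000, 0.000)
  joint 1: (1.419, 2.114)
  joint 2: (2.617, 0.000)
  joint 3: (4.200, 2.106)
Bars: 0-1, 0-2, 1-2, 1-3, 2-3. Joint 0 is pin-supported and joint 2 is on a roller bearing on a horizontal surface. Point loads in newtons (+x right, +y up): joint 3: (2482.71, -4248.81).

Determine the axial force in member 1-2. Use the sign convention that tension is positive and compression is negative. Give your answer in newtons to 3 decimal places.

-5269.239

N=4 nodes, M=5 members, R=3 reactions → 2N=8, M+R=8
member 0 (0-1): L=2.5461, (cx,cy)=(0.5573,0.8303)
member 1 (0-2): L=2.6170, (cx,cy)=(1.0000,0.0000)
member 2 (1-2): L=2.4299, (cx,cy)=(0.4930,-0.8700)
member 3 (1-3): L=2.7810, (cx,cy)=(1.0000,-0.0029)
member 4 (2-3): L=2.6346, (cx,cy)=(0.6008,0.7994)
solve A·x = −loads:
  F[0-1] = +5501.6656 N (tension)
  F[0-2] = -583.5107 N (compression)
  F[1-2] = -5269.2390 N (compression)
  F[1-3] = +5664.1547 N (tension)
  F[2-3] = -5294.8687 N (compression)
  Rx@0 = -2482.7100 N
  Ry@0 = -4567.9990 N
  Ry@2 = +8816.8090 N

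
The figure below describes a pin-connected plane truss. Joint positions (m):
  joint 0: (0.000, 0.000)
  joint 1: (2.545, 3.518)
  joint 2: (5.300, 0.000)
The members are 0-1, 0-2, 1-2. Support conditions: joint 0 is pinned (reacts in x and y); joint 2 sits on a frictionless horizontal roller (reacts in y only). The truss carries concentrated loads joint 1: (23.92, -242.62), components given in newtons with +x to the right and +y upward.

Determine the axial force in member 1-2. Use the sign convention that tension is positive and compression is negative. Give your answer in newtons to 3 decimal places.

N=3 nodes, M=3 members, R=3 reactions → 2N=6, M+R=6
member 0 (0-1): L=4.3420, (cx,cy)=(0.5861,0.8102)
member 1 (0-2): L=5.3000, (cx,cy)=(1.0000,0.0000)
member 2 (1-2): L=4.4684, (cx,cy)=(0.6166,-0.7873)
solve A·x = −loads:
  F[0-1] = -136.0612 N (compression)
  F[0-2] = +103.6695 N (tension)
  F[1-2] = -168.1429 N (compression)
  Rx@0 = -23.9200 N
  Ry@0 = +110.2392 N
  Ry@2 = +132.3808 N

-168.143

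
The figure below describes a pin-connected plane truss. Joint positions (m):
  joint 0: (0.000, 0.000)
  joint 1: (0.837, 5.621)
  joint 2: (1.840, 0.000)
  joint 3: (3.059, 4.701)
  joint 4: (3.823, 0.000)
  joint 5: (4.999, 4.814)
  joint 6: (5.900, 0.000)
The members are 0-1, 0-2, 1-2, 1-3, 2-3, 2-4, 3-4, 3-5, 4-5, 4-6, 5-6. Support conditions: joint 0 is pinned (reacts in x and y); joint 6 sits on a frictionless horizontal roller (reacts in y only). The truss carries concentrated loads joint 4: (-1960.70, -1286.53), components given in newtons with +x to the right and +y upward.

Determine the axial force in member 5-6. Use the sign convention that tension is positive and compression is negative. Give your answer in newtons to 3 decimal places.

N=7 nodes, M=11 members, R=3 reactions → 2N=14, M+R=14
member 0 (0-1): L=5.6830, (cx,cy)=(0.1473,0.9891)
member 1 (0-2): L=1.8400, (cx,cy)=(1.0000,0.0000)
member 2 (1-2): L=5.7098, (cx,cy)=(0.1757,-0.9845)
member 3 (1-3): L=2.4049, (cx,cy)=(0.9239,-0.3825)
member 4 (2-3): L=4.8565, (cx,cy)=(0.2510,0.9680)
member 5 (2-4): L=1.9830, (cx,cy)=(1.0000,0.0000)
member 6 (3-4): L=4.7627, (cx,cy)=(0.1604,-0.9870)
member 7 (3-5): L=1.9433, (cx,cy)=(0.9983,0.0581)
member 8 (4-5): L=4.9556, (cx,cy)=(0.2373,0.9714)
member 9 (4-6): L=2.0770, (cx,cy)=(1.0000,0.0000)
member 10 (5-6): L=4.8976, (cx,cy)=(0.1840,-0.9829)
solve A·x = −loads:
  F[0-1] = -457.8957 N (compression)
  F[0-2] = -1893.2602 N (compression)
  F[1-2] = +527.3833 N (tension)
  F[1-3] = -173.2606 N (compression)
  F[2-3] = -536.3536 N (compression)
  F[2-4] = -1665.9908 N (compression)
  F[3-4] = +437.3133 N (tension)
  F[3-5] = -365.4787 N (compression)
  F[4-5] = +880.0185 N (tension)
  F[4-6] = +156.0238 N (tension)
  F[5-6] = -848.1031 N (compression)
  Rx@0 = +1960.7000 N
  Ry@0 = +452.9022 N
  Ry@6 = +833.6278 N

-848.103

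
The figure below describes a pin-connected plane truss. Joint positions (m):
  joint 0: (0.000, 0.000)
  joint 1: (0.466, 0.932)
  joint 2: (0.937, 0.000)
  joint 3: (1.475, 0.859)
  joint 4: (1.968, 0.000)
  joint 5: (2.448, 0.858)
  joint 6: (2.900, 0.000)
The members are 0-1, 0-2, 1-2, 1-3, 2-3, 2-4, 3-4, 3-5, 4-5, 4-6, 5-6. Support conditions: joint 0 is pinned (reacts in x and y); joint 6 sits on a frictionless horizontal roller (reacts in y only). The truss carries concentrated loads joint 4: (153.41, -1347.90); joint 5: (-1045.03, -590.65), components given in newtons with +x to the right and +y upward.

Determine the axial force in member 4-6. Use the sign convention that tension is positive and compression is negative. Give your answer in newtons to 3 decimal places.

N=7 nodes, M=11 members, R=3 reactions → 2N=14, M+R=14
member 0 (0-1): L=1.0420, (cx,cy)=(0.4472,0.8944)
member 1 (0-2): L=0.9370, (cx,cy)=(1.0000,0.0000)
member 2 (1-2): L=1.0443, (cx,cy)=(0.4510,-0.8925)
member 3 (1-3): L=1.0116, (cx,cy)=(0.9974,-0.0722)
member 4 (2-3): L=1.0136, (cx,cy)=(0.5308,0.8475)
member 5 (2-4): L=1.0310, (cx,cy)=(1.0000,0.0000)
member 6 (3-4): L=0.9904, (cx,cy)=(0.4978,-0.8673)
member 7 (3-5): L=0.9730, (cx,cy)=(1.0000,-0.0010)
member 8 (4-5): L=0.9831, (cx,cy)=(0.4882,0.8727)
member 9 (4-6): L=0.9320, (cx,cy)=(1.0000,0.0000)
member 10 (5-6): L=0.9698, (cx,cy)=(0.4661,-0.8847)
solve A·x = −loads:
  F[0-1] = -932.9232 N (compression)
  F[0-2] = -474.4041 N (compression)
  F[1-2] = +1005.5188 N (tension)
  F[1-3] = -873.0210 N (compression)
  F[2-3] = -1058.9147 N (compression)
  F[2-4] = +541.1937 N (tension)
  F[3-4] = +964.3589 N (tension)
  F[3-5] = -1912.8428 N (compression)
  F[4-5] = +586.1052 N (tension)
  F[4-6] = +581.6567 N (tension)
  F[5-6] = -1247.9589 N (compression)
  Rx@0 = +891.6200 N
  Ry@0 = +834.4318 N
  Ry@6 = +1104.1182 N

581.657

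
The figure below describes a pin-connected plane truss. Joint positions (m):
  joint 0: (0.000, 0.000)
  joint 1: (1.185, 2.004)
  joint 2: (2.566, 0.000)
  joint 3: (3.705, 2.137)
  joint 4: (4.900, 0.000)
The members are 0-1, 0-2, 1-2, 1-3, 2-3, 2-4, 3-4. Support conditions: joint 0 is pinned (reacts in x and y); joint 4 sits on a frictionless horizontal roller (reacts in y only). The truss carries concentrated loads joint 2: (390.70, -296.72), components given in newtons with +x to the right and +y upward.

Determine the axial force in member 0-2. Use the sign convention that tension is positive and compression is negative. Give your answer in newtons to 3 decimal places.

474.274

N=5 nodes, M=7 members, R=3 reactions → 2N=10, M+R=10
member 0 (0-1): L=2.3281, (cx,cy)=(0.5090,0.8608)
member 1 (0-2): L=2.5660, (cx,cy)=(1.0000,0.0000)
member 2 (1-2): L=2.4338, (cx,cy)=(0.5674,-0.8234)
member 3 (1-3): L=2.5235, (cx,cy)=(0.9986,0.0527)
member 4 (2-3): L=2.4216, (cx,cy)=(0.4704,0.8825)
member 5 (2-4): L=2.3340, (cx,cy)=(1.0000,0.0000)
member 6 (3-4): L=2.4484, (cx,cy)=(0.4881,-0.8728)
solve A·x = −loads:
  F[0-1] = -164.1962 N (compression)
  F[0-2] = +474.2742 N (tension)
  F[1-2] = +160.4525 N (tension)
  F[1-3] = -174.8637 N (compression)
  F[2-3] = +186.5206 N (tension)
  F[2-4] = +86.8902 N (tension)
  F[3-4] = -178.0287 N (compression)
  Rx@0 = -390.7000 N
  Ry@0 = +141.3356 N
  Ry@4 = +155.3844 N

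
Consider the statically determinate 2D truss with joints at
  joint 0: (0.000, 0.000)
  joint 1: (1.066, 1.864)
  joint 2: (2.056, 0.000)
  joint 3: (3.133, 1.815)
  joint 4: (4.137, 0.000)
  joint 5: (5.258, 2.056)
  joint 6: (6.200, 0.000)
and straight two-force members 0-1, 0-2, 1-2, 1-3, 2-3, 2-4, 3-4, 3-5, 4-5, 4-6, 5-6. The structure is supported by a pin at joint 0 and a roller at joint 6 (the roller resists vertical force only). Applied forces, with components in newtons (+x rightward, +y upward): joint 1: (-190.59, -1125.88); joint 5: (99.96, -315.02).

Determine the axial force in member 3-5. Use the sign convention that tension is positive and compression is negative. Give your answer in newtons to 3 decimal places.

-178.452

N=7 nodes, M=11 members, R=3 reactions → 2N=14, M+R=14
member 0 (0-1): L=2.1473, (cx,cy)=(0.4964,0.8681)
member 1 (0-2): L=2.0560, (cx,cy)=(1.0000,0.0000)
member 2 (1-2): L=2.1106, (cx,cy)=(0.4691,-0.8832)
member 3 (1-3): L=2.0676, (cx,cy)=(0.9997,-0.0237)
member 4 (2-3): L=2.1105, (cx,cy)=(0.5103,0.8600)
member 5 (2-4): L=2.0810, (cx,cy)=(1.0000,0.0000)
member 6 (3-4): L=2.0742, (cx,cy)=(0.4840,-0.8750)
member 7 (3-5): L=2.1386, (cx,cy)=(0.9936,0.1127)
member 8 (4-5): L=2.3417, (cx,cy)=(0.4787,0.8780)
member 9 (4-6): L=2.0630, (cx,cy)=(1.0000,0.0000)
member 10 (5-6): L=2.2615, (cx,cy)=(0.4165,-0.9091)
solve A·x = −loads:
  F[0-1] = -1156.9512 N (compression)
  F[0-2] = +483.7266 N (tension)
  F[1-2] = -128.9687 N (compression)
  F[1-3] = -323.3630 N (compression)
  F[2-3] = +132.4439 N (tension)
  F[2-4] = +355.6449 N (tension)
  F[3-4] = -161.9049 N (compression)
  F[3-5] = -178.4522 N (compression)
  F[4-5] = +161.3638 N (tension)
  F[4-6] = +200.0303 N (tension)
  F[5-6] = -480.2268 N (compression)
  Rx@0 = +90.6300 N
  Ry@0 = +1004.3159 N
  Ry@6 = +436.5841 N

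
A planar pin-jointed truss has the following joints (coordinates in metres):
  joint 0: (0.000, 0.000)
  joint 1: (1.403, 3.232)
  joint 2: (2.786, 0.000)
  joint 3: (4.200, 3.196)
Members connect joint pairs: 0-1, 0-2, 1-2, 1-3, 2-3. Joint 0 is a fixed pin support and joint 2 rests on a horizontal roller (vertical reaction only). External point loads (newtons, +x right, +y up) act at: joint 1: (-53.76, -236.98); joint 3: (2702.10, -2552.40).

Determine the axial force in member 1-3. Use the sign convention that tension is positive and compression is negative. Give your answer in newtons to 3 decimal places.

3809.975

N=4 nodes, M=5 members, R=3 reactions → 2N=8, M+R=8
member 0 (0-1): L=3.5234, (cx,cy)=(0.3982,0.9173)
member 1 (0-2): L=2.7860, (cx,cy)=(1.0000,0.0000)
member 2 (1-2): L=3.5155, (cx,cy)=(0.3934,-0.9194)
member 3 (1-3): L=2.7972, (cx,cy)=(0.9999,-0.0129)
member 4 (2-3): L=3.4948, (cx,cy)=(0.4046,0.9145)
solve A·x = −loads:
  F[0-1] = +4595.2102 N (tension)
  F[0-2] = +818.5422 N (tension)
  F[1-2] = -4895.9853 N (compression)
  F[1-3] = +3809.9749 N (tension)
  F[2-3] = -2737.4312 N (compression)
  Rx@0 = -2648.3400 N
  Ry@0 = -4215.1865 N
  Ry@2 = +7004.5665 N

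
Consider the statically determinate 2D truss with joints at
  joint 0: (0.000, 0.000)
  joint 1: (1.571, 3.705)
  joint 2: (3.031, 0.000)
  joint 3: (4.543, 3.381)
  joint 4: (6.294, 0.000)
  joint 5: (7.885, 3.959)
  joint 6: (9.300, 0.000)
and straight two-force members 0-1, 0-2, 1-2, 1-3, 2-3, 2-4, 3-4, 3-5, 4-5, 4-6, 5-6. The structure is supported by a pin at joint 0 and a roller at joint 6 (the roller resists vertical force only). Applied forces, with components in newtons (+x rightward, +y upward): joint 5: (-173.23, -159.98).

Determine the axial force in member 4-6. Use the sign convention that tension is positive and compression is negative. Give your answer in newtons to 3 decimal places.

22.122

N=7 nodes, M=11 members, R=3 reactions → 2N=14, M+R=14
member 0 (0-1): L=4.0243, (cx,cy)=(0.3904,0.9207)
member 1 (0-2): L=3.0310, (cx,cy)=(1.0000,0.0000)
member 2 (1-2): L=3.9823, (cx,cy)=(0.3666,-0.9304)
member 3 (1-3): L=2.9896, (cx,cy)=(0.9941,-0.1084)
member 4 (2-3): L=3.7037, (cx,cy)=(0.4082,0.9129)
member 5 (2-4): L=3.2630, (cx,cy)=(1.0000,0.0000)
member 6 (3-4): L=3.8075, (cx,cy)=(0.4599,-0.8880)
member 7 (3-5): L=3.3916, (cx,cy)=(0.9854,0.1704)
member 8 (4-5): L=4.2667, (cx,cy)=(0.3729,0.9279)
member 9 (4-6): L=3.0060, (cx,cy)=(1.0000,0.0000)
member 10 (5-6): L=4.2043, (cx,cy)=(0.3366,-0.9417)
solve A·x = −loads:
  F[0-1] = -106.5382 N (compression)
  F[0-2] = -131.6399 N (compression)
  F[1-2] = +115.2502 N (tension)
  F[1-3] = -84.3403 N (compression)
  F[2-3] = -117.4590 N (compression)
  F[2-4] = -41.4348 N (compression)
  F[3-4] = +77.8186 N (tension)
  F[3-5] = -170.0703 N (compression)
  F[4-5] = -74.4726 N (compression)
  F[4-6] = +22.1222 N (tension)
  F[5-6] = -65.7297 N (compression)
  Rx@0 = +173.2300 N
  Ry@0 = +98.0849 N
  Ry@6 = +61.8951 N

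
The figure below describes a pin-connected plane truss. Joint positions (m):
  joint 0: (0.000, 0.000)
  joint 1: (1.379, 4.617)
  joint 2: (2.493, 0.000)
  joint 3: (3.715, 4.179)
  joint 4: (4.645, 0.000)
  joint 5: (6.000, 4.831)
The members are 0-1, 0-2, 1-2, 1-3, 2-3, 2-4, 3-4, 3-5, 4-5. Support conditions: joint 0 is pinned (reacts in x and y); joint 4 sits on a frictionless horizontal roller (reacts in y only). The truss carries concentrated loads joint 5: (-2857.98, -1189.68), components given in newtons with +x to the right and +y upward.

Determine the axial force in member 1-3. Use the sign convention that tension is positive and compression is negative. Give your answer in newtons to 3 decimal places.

N=6 nodes, M=9 members, R=3 reactions → 2N=12, M+R=12
member 0 (0-1): L=4.8185, (cx,cy)=(0.2862,0.9582)
member 1 (0-2): L=2.4930, (cx,cy)=(1.0000,0.0000)
member 2 (1-2): L=4.7495, (cx,cy)=(0.2346,-0.9721)
member 3 (1-3): L=2.3767, (cx,cy)=(0.9829,-0.1843)
member 4 (2-3): L=4.3540, (cx,cy)=(0.2807,0.9598)
member 5 (2-4): L=2.1520, (cx,cy)=(1.0000,0.0000)
member 6 (3-4): L=4.2812, (cx,cy)=(0.2172,-0.9761)
member 7 (3-5): L=2.3762, (cx,cy)=(0.9616,0.2744)
member 8 (4-5): L=5.0174, (cx,cy)=(0.2701,0.9628)
solve A·x = −loads:
  F[0-1] = -2739.9813 N (compression)
  F[0-2] = -2073.8350 N (compression)
  F[1-2] = +2987.1031 N (tension)
  F[1-3] = -1510.6481 N (compression)
  F[2-3] = -3025.3733 N (compression)
  F[2-4] = -524.1005 N (compression)
  F[3-4] = +1887.5091 N (tension)
  F[3-5] = -2853.4143 N (compression)
  F[4-5] = -422.4345 N (compression)
  Rx@0 = +2857.9800 N
  Ry@0 = +2625.3789 N
  Ry@4 = -1435.6989 N

-1510.648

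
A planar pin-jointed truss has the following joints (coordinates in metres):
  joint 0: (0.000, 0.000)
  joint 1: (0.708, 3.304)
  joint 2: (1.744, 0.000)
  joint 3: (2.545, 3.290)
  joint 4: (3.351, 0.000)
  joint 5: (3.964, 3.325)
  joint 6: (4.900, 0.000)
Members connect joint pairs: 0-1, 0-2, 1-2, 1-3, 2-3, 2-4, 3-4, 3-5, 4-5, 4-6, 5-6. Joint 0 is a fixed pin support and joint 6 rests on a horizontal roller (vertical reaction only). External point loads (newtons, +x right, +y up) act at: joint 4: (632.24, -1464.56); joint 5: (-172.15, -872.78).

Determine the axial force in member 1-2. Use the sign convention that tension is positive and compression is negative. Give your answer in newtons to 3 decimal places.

785.508

N=7 nodes, M=11 members, R=3 reactions → 2N=14, M+R=14
member 0 (0-1): L=3.3790, (cx,cy)=(0.2095,0.9778)
member 1 (0-2): L=1.7440, (cx,cy)=(1.0000,0.0000)
member 2 (1-2): L=3.4626, (cx,cy)=(0.2992,-0.9542)
member 3 (1-3): L=1.8371, (cx,cy)=(1.0000,-0.0076)
member 4 (2-3): L=3.3861, (cx,cy)=(0.2366,0.9716)
member 5 (2-4): L=1.6070, (cx,cy)=(1.0000,0.0000)
member 6 (3-4): L=3.3873, (cx,cy)=(0.2379,-0.9713)
member 7 (3-5): L=1.4194, (cx,cy)=(0.9997,0.0247)
member 8 (4-5): L=3.3810, (cx,cy)=(0.1813,0.9834)
member 9 (4-6): L=1.5490, (cx,cy)=(1.0000,0.0000)
member 10 (5-6): L=3.4542, (cx,cy)=(0.2710,-0.9626)
solve A·x = −loads:
  F[0-1] = -763.4622 N (compression)
  F[0-2] = +620.0575 N (tension)
  F[1-2] = +785.5082 N (tension)
  F[1-3] = -394.9997 N (compression)
  F[2-3] = -771.4198 N (compression)
  F[2-4] = +1037.5615 N (tension)
  F[3-4] = +749.3978 N (tension)
  F[3-5] = -756.0192 N (compression)
  F[4-5] = +749.1016 N (tension)
  F[4-6] = +447.8232 N (tension)
  F[5-6] = -1652.6552 N (compression)
  Rx@0 = -460.0900 N
  Ry@0 = +746.5152 N
  Ry@6 = +1590.8248 N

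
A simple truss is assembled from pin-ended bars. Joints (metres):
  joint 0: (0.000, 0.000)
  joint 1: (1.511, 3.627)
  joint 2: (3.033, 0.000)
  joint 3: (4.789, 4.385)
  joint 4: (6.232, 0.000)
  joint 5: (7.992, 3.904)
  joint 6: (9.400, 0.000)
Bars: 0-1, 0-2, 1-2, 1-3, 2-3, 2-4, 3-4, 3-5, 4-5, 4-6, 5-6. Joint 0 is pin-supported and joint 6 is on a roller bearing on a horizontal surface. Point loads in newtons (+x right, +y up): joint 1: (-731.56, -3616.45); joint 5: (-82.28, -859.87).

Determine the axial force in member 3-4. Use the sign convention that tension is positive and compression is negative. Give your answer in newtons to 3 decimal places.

-68.808

N=7 nodes, M=11 members, R=3 reactions → 2N=14, M+R=14
member 0 (0-1): L=3.9292, (cx,cy)=(0.3846,0.9231)
member 1 (0-2): L=3.0330, (cx,cy)=(1.0000,0.0000)
member 2 (1-2): L=3.9334, (cx,cy)=(0.3869,-0.9221)
member 3 (1-3): L=3.3645, (cx,cy)=(0.9743,0.2253)
member 4 (2-3): L=4.7235, (cx,cy)=(0.3718,0.9283)
member 5 (2-4): L=3.1990, (cx,cy)=(1.0000,0.0000)
member 6 (3-4): L=4.6163, (cx,cy)=(0.3126,-0.9499)
member 7 (3-5): L=3.2389, (cx,cy)=(0.9889,-0.1485)
member 8 (4-5): L=4.2824, (cx,cy)=(0.4110,0.9116)
member 9 (4-6): L=3.1680, (cx,cy)=(1.0000,0.0000)
member 10 (5-6): L=4.1501, (cx,cy)=(0.3393,-0.9407)
solve A·x = −loads:
  F[0-1] = -3770.3065 N (compression)
  F[0-2] = +636.0735 N (tension)
  F[1-2] = -298.7336 N (compression)
  F[1-3] = -618.6660 N (compression)
  F[2-3] = +296.7298 N (tension)
  F[2-4] = +410.1696 N (tension)
  F[3-4] = -68.8078 N (compression)
  F[3-5] = -476.2219 N (compression)
  F[4-5] = +71.6947 N (tension)
  F[4-6] = +359.1958 N (tension)
  F[5-6] = -1058.7454 N (compression)
  Rx@0 = +813.8400 N
  Ry@0 = +3480.3681 N
  Ry@6 = +995.9519 N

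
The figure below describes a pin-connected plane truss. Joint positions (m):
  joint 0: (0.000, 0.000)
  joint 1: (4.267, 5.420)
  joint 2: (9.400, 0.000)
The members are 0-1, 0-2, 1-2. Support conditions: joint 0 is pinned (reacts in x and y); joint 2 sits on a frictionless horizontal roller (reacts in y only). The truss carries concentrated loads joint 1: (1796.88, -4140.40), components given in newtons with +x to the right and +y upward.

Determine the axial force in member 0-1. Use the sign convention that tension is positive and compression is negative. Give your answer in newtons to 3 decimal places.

N=3 nodes, M=3 members, R=3 reactions → 2N=6, M+R=6
member 0 (0-1): L=6.8981, (cx,cy)=(0.6186,0.7857)
member 1 (0-2): L=9.4000, (cx,cy)=(1.0000,0.0000)
member 2 (1-2): L=7.4649, (cx,cy)=(0.6876,-0.7261)
solve A·x = −loads:
  F[0-1] = -1558.8791 N (compression)
  F[0-2] = +2761.1664 N (tension)
  F[1-2] = -4015.5293 N (compression)
  Rx@0 = -1796.8800 N
  Ry@0 = +1224.8493 N
  Ry@2 = +2915.5507 N

-1558.879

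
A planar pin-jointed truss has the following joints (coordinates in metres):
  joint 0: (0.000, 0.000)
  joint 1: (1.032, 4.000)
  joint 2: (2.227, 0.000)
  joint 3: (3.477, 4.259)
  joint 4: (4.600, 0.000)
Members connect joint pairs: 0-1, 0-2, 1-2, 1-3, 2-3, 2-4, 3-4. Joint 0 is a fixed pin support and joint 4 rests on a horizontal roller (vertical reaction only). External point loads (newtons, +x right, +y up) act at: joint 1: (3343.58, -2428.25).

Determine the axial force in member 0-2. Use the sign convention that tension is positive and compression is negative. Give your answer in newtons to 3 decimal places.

3079.392

N=5 nodes, M=7 members, R=3 reactions → 2N=10, M+R=10
member 0 (0-1): L=4.1310, (cx,cy)=(0.2498,0.9683)
member 1 (0-2): L=2.2270, (cx,cy)=(1.0000,0.0000)
member 2 (1-2): L=4.1747, (cx,cy)=(0.2862,-0.9582)
member 3 (1-3): L=2.4587, (cx,cy)=(0.9944,0.1053)
member 4 (2-3): L=4.4386, (cx,cy)=(0.2816,0.9595)
member 5 (2-4): L=2.3730, (cx,cy)=(1.0000,0.0000)
member 6 (3-4): L=4.4046, (cx,cy)=(0.2550,-0.9670)
solve A·x = −loads:
  F[0-1] = +1057.5147 N (tension)
  F[0-2] = +3079.3923 N (tension)
  F[1-2] = -3822.4784 N (compression)
  F[1-3] = -1996.3193 N (compression)
  F[2-3] = +3817.0148 N (tension)
  F[2-4] = +910.2743 N (tension)
  F[3-4] = -3570.2262 N (compression)
  Rx@0 = -3343.5800 N
  Ry@0 = -1023.9835 N
  Ry@4 = +3452.2335 N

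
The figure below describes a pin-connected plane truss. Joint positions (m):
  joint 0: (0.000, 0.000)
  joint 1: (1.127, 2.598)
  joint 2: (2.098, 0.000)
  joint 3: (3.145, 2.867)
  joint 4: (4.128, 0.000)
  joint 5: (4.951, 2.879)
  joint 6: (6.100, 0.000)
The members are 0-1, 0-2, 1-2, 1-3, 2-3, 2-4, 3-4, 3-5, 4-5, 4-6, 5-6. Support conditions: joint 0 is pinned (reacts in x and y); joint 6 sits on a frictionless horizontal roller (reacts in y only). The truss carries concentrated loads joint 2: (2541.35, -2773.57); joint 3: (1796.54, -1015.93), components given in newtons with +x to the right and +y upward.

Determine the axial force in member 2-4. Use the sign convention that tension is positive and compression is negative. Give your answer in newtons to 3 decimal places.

N=7 nodes, M=11 members, R=3 reactions → 2N=14, M+R=14
member 0 (0-1): L=2.8319, (cx,cy)=(0.3980,0.9174)
member 1 (0-2): L=2.0980, (cx,cy)=(1.0000,0.0000)
member 2 (1-2): L=2.7735, (cx,cy)=(0.3501,-0.9367)
member 3 (1-3): L=2.0358, (cx,cy)=(0.9912,0.1321)
member 4 (2-3): L=3.0522, (cx,cy)=(0.3430,0.9393)
member 5 (2-4): L=2.0300, (cx,cy)=(1.0000,0.0000)
member 6 (3-4): L=3.0308, (cx,cy)=(0.3243,-0.9459)
member 7 (3-5): L=1.8060, (cx,cy)=(1.0000,0.0066)
member 8 (4-5): L=2.9943, (cx,cy)=(0.2749,0.9615)
member 9 (4-6): L=1.9720, (cx,cy)=(1.0000,0.0000)
member 10 (5-6): L=3.0998, (cx,cy)=(0.3707,-0.9288)
solve A·x = −loads:
  F[0-1] = -1599.5330 N (compression)
  F[0-2] = +4974.4468 N (tension)
  F[1-2] = +1405.9239 N (tension)
  F[1-3] = -1138.7494 N (compression)
  F[2-3] = +1550.7129 N (tension)
  F[2-4] = +2393.3612 N (tension)
  F[3-4] = -2465.9786 N (compression)
  F[3-5] = -1593.5988 N (compression)
  F[4-5] = +2426.1144 N (tension)
  F[4-6] = +926.7377 N (tension)
  F[5-6] = -2500.1860 N (compression)
  Rx@0 = -4337.8900 N
  Ry@0 = +1467.4131 N
  Ry@6 = +2322.0869 N

2393.361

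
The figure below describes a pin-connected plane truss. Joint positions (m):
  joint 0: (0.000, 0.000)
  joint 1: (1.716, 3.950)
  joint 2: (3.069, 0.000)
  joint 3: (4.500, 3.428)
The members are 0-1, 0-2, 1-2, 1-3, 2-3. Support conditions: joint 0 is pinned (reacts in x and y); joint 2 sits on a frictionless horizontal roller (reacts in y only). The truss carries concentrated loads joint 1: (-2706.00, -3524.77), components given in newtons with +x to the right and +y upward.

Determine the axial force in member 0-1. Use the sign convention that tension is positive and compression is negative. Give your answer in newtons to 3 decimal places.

N=4 nodes, M=5 members, R=3 reactions → 2N=8, M+R=8
member 0 (0-1): L=4.3066, (cx,cy)=(0.3985,0.9172)
member 1 (0-2): L=3.0690, (cx,cy)=(1.0000,0.0000)
member 2 (1-2): L=4.1753, (cx,cy)=(0.3240,-0.9460)
member 3 (1-3): L=2.8325, (cx,cy)=(0.9829,-0.1843)
member 4 (2-3): L=3.7147, (cx,cy)=(0.3852,0.9228)
solve A·x = −loads:
  F[0-1] = -5491.4868 N (compression)
  F[0-2] = -517.8930 N (compression)
  F[1-2] = +1598.1945 N (tension)
  F[1-3] = -0.0000 N (tension)
  F[2-3] = +0.0000 N (tension)
  Rx@0 = +2706.0000 N
  Ry@0 = +5036.7266 N
  Ry@2 = -1511.9566 N

-5491.487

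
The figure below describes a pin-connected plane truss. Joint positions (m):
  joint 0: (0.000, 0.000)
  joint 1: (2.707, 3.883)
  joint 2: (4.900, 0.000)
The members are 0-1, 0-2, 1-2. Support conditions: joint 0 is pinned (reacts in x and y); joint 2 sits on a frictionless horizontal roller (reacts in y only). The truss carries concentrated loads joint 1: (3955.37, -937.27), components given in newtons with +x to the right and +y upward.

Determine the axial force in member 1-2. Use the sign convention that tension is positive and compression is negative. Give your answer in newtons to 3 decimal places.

N=3 nodes, M=3 members, R=3 reactions → 2N=6, M+R=6
member 0 (0-1): L=4.7334, (cx,cy)=(0.5719,0.8203)
member 1 (0-2): L=4.9000, (cx,cy)=(1.0000,0.0000)
member 2 (1-2): L=4.4595, (cx,cy)=(0.4918,-0.8707)
solve A·x = −loads:
  F[0-1] = +3309.5777 N (tension)
  F[0-2] = +2062.6641 N (tension)
  F[1-2] = -4194.4385 N (compression)
  Rx@0 = -3955.3700 N
  Ry@0 = -2714.9528 N
  Ry@2 = +3652.2228 N

-4194.438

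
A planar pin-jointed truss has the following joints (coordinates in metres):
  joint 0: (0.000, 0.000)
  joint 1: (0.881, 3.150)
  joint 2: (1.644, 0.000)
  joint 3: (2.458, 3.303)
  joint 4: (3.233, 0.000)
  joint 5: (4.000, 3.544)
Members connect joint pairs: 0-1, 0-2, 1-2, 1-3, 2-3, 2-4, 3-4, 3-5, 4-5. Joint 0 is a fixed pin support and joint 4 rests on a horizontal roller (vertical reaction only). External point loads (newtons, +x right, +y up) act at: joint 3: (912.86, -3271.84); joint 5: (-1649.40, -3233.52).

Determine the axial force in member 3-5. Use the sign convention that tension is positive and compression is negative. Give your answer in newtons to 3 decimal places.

N=6 nodes, M=9 members, R=3 reactions → 2N=12, M+R=12
member 0 (0-1): L=3.2709, (cx,cy)=(0.2693,0.9630)
member 1 (0-2): L=1.6440, (cx,cy)=(1.0000,0.0000)
member 2 (1-2): L=3.2411, (cx,cy)=(0.2354,-0.9719)
member 3 (1-3): L=1.5844, (cx,cy)=(0.9953,0.0966)
member 4 (2-3): L=3.4018, (cx,cy)=(0.2393,0.9709)
member 5 (2-4): L=1.5890, (cx,cy)=(1.0000,0.0000)
member 6 (3-4): L=3.3927, (cx,cy)=(0.2284,-0.9736)
member 7 (3-5): L=1.5607, (cx,cy)=(0.9880,0.1544)
member 8 (4-5): L=3.6260, (cx,cy)=(0.2115,0.9774)
solve A·x = −loads:
  F[0-1] = -926.8815 N (compression)
  F[0-2] = -486.8878 N (compression)
  F[1-2] = +873.0023 N (tension)
  F[1-3] = -457.3069 N (compression)
  F[2-3] = -873.8522 N (compression)
  F[2-4] = -72.2720 N (compression)
  F[3-4] = -2601.6079 N (compression)
  F[3-5] = -994.7704 N (compression)
  F[4-5] = -3151.2155 N (compression)
  Rx@0 = +736.5400 N
  Ry@0 = +892.6270 N
  Ry@4 = +5612.7330 N

-994.770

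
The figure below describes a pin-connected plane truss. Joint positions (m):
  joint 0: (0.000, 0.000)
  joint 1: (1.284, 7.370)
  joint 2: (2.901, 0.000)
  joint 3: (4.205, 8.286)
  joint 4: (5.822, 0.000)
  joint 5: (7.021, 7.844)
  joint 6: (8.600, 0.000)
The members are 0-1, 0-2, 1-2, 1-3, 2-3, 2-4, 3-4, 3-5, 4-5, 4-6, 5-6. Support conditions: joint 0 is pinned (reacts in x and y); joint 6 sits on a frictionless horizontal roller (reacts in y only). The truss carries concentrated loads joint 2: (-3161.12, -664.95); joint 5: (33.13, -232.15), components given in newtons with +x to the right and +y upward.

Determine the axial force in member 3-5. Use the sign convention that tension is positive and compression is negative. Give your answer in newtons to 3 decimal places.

N=7 nodes, M=11 members, R=3 reactions → 2N=14, M+R=14
member 0 (0-1): L=7.4810, (cx,cy)=(0.1716,0.9852)
member 1 (0-2): L=2.9010, (cx,cy)=(1.0000,0.0000)
member 2 (1-2): L=7.5453, (cx,cy)=(0.2143,-0.9768)
member 3 (1-3): L=3.0613, (cx,cy)=(0.9542,0.2992)
member 4 (2-3): L=8.3880, (cx,cy)=(0.1555,0.9878)
member 5 (2-4): L=2.9210, (cx,cy)=(1.0000,0.0000)
member 6 (3-4): L=8.4423, (cx,cy)=(0.1915,-0.9815)
member 7 (3-5): L=2.8505, (cx,cy)=(0.9879,-0.1551)
member 8 (4-5): L=7.9351, (cx,cy)=(0.1511,0.9885)
member 9 (4-6): L=2.7780, (cx,cy)=(1.0000,0.0000)
member 10 (5-6): L=8.0013, (cx,cy)=(0.1973,-0.9803)
solve A·x = −loads:
  F[0-1] = -459.8758 N (compression)
  F[0-2] = -3049.0594 N (compression)
  F[1-2] = +410.2601 N (tension)
  F[1-3] = -174.8632 N (compression)
  F[2-3] = +267.4736 N (tension)
  F[2-4] = +158.4000 N (tension)
  F[3-4] = -202.0513 N (compression)
  F[3-5] = -87.6299 N (compression)
  F[4-5] = +200.6138 N (tension)
  F[4-6] = +89.3871 N (tension)
  F[5-6] = -452.9560 N (compression)
  Rx@0 = +3127.9900 N
  Ry@0 = +453.0515 N
  Ry@6 = +444.0485 N

-87.630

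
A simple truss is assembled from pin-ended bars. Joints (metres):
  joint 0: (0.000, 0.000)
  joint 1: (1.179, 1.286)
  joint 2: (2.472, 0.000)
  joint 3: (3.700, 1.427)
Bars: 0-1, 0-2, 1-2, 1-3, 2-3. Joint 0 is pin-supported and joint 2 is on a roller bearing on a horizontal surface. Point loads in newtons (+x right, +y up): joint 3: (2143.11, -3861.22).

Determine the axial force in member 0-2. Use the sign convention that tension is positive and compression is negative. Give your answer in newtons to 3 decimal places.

-749.618

N=4 nodes, M=5 members, R=3 reactions → 2N=8, M+R=8
member 0 (0-1): L=1.7447, (cx,cy)=(0.6758,0.7371)
member 1 (0-2): L=2.4720, (cx,cy)=(1.0000,0.0000)
member 2 (1-2): L=1.8236, (cx,cy)=(0.7090,-0.7052)
member 3 (1-3): L=2.5249, (cx,cy)=(0.9984,0.0558)
member 4 (2-3): L=1.8826, (cx,cy)=(0.6523,0.7580)
solve A·x = −loads:
  F[0-1] = +4280.5987 N (tension)
  F[0-2] = -749.6181 N (compression)
  F[1-2] = -4018.9350 N (compression)
  F[1-3] = +5751.2216 N (tension)
  F[2-3] = -5517.8014 N (compression)
  Rx@0 = -2143.1100 N
  Ry@0 = -3155.2573 N
  Ry@2 = +7016.4773 N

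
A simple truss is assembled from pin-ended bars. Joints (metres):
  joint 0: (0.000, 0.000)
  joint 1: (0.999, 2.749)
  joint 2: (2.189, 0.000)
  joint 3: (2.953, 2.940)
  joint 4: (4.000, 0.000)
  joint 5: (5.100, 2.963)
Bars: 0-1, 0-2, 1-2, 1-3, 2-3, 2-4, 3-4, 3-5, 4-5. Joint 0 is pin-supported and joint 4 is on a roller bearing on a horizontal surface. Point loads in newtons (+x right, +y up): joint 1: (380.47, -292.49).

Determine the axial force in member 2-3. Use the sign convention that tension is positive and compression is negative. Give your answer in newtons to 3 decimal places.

N=6 nodes, M=9 members, R=3 reactions → 2N=12, M+R=12
member 0 (0-1): L=2.9249, (cx,cy)=(0.3416,0.9399)
member 1 (0-2): L=2.1890, (cx,cy)=(1.0000,0.0000)
member 2 (1-2): L=2.9955, (cx,cy)=(0.3973,-0.9177)
member 3 (1-3): L=1.9633, (cx,cy)=(0.9953,0.0973)
member 4 (2-3): L=3.0376, (cx,cy)=(0.2515,0.9679)
member 5 (2-4): L=1.8110, (cx,cy)=(1.0000,0.0000)
member 6 (3-4): L=3.1209, (cx,cy)=(0.3355,-0.9420)
member 7 (3-5): L=2.1471, (cx,cy)=(0.9999,0.0107)
member 8 (4-5): L=3.1606, (cx,cy)=(0.3480,0.9375)
solve A·x = −loads:
  F[0-1] = +44.7271 N (tension)
  F[0-2] = +365.1934 N (tension)
  F[1-2] = -387.0465 N (compression)
  F[1-3] = -212.4427 N (compression)
  F[2-3] = +366.9919 N (tension)
  F[2-4] = +119.1327 N (tension)
  F[3-4] = -355.1073 N (compression)
  F[3-5] = -0.0000 N (compression)
  F[4-5] = +0.0000 N (tension)
  Rx@0 = -380.4700 N
  Ry@0 = -42.0374 N
  Ry@4 = +334.5274 N

366.992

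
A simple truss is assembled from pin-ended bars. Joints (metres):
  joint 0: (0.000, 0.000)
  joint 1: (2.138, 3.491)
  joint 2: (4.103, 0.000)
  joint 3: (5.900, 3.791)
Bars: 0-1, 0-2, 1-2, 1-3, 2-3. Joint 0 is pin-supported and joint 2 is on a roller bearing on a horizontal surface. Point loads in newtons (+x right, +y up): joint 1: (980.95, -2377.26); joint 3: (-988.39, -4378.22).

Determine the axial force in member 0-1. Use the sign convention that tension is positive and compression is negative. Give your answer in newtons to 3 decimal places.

N=4 nodes, M=5 members, R=3 reactions → 2N=8, M+R=8
member 0 (0-1): L=4.0937, (cx,cy)=(0.5223,0.8528)
member 1 (0-2): L=4.1030, (cx,cy)=(1.0000,0.0000)
member 2 (1-2): L=4.0060, (cx,cy)=(0.4905,-0.8714)
member 3 (1-3): L=3.7739, (cx,cy)=(0.9968,0.0795)
member 4 (2-3): L=4.1953, (cx,cy)=(0.4283,0.9036)
solve A·x = −loads:
  F[0-1] = +821.3462 N (tension)
  F[0-2] = -436.4044 N (compression)
  F[1-2] = -3428.3696 N (compression)
  F[1-3] = +1133.2505 N (tension)
  F[2-3] = -4944.8865 N (compression)
  Rx@0 = +7.4400 N
  Ry@0 = -700.4278 N
  Ry@2 = +7455.9078 N

821.346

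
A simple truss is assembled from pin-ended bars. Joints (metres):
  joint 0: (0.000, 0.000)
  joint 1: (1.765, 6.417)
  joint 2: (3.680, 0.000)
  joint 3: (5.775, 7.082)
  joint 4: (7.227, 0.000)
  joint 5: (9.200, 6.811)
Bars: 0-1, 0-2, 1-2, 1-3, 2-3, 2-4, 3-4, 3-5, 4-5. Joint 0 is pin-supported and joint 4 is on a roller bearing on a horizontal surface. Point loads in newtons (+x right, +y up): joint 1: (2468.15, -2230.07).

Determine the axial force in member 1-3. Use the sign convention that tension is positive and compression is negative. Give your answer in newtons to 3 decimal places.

-1460.774

N=6 nodes, M=9 members, R=3 reactions → 2N=12, M+R=12
member 0 (0-1): L=6.6553, (cx,cy)=(0.2652,0.9642)
member 1 (0-2): L=3.6800, (cx,cy)=(1.0000,0.0000)
member 2 (1-2): L=6.6966, (cx,cy)=(0.2860,-0.9582)
member 3 (1-3): L=4.0648, (cx,cy)=(0.9865,0.1636)
member 4 (2-3): L=7.3854, (cx,cy)=(0.2837,0.9589)
member 5 (2-4): L=3.5470, (cx,cy)=(1.0000,0.0000)
member 6 (3-4): L=7.2293, (cx,cy)=(0.2008,-0.9796)
member 7 (3-5): L=3.4357, (cx,cy)=(0.9969,-0.0789)
member 8 (4-5): L=7.0910, (cx,cy)=(0.2782,0.9605)
solve A·x = −loads:
  F[0-1] = +524.8794 N (tension)
  F[0-2] = +2328.9510 N (tension)
  F[1-2] = -3104.7941 N (compression)
  F[1-3] = -1460.7736 N (compression)
  F[2-3] = +3102.5861 N (tension)
  F[2-4] = +560.9852 N (tension)
  F[3-4] = -2793.0715 N (compression)
  F[3-5] = -0.0000 N (compression)
  F[4-5] = +0.0000 N (tension)
  Rx@0 = -2468.1500 N
  Ry@0 = -506.0850 N
  Ry@4 = +2736.1550 N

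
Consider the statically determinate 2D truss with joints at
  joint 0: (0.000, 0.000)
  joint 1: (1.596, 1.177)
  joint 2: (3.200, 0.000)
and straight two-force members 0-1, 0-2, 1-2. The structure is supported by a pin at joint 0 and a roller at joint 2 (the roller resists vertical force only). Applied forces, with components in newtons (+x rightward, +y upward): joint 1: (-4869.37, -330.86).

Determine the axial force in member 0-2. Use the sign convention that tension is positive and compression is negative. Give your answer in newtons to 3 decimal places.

N=3 nodes, M=3 members, R=3 reactions → 2N=6, M+R=6
member 0 (0-1): L=1.9831, (cx,cy)=(0.8048,0.5935)
member 1 (0-2): L=3.2000, (cx,cy)=(1.0000,0.0000)
member 2 (1-2): L=1.9895, (cx,cy)=(0.8062,-0.5916)
solve A·x = −loads:
  F[0-1] = -3297.0069 N (compression)
  F[0-2] = -2215.8895 N (compression)
  F[1-2] = +2748.4611 N (tension)
  Rx@0 = +4869.3700 N
  Ry@0 = +1956.8587 N
  Ry@2 = -1625.9987 N

-2215.890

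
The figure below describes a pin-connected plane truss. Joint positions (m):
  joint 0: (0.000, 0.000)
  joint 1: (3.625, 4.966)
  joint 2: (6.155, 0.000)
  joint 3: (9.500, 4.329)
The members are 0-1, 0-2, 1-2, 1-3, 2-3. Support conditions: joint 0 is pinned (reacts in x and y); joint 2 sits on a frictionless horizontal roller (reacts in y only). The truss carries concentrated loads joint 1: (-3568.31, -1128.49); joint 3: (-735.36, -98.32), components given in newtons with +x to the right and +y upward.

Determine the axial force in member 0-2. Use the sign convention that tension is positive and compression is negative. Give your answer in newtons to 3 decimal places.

N=4 nodes, M=5 members, R=3 reactions → 2N=8, M+R=8
member 0 (0-1): L=6.1483, (cx,cy)=(0.5896,0.8077)
member 1 (0-2): L=6.1550, (cx,cy)=(1.0000,0.0000)
member 2 (1-2): L=5.5733, (cx,cy)=(0.4539,-0.8910)
member 3 (1-3): L=5.9094, (cx,cy)=(0.9942,-0.1078)
member 4 (2-3): L=5.4708, (cx,cy)=(0.6114,0.7913)
solve A·x = −loads:
  F[0-1] = -4712.9187 N (compression)
  F[0-2] = -1524.9690 N (compression)
  F[1-2] = +3079.7067 N (tension)
  F[1-3] = -611.9814 N (compression)
  F[2-3] = -207.6183 N (compression)
  Rx@0 = +4303.6700 N
  Ry@0 = +3806.6288 N
  Ry@2 = -2579.8188 N

-1524.969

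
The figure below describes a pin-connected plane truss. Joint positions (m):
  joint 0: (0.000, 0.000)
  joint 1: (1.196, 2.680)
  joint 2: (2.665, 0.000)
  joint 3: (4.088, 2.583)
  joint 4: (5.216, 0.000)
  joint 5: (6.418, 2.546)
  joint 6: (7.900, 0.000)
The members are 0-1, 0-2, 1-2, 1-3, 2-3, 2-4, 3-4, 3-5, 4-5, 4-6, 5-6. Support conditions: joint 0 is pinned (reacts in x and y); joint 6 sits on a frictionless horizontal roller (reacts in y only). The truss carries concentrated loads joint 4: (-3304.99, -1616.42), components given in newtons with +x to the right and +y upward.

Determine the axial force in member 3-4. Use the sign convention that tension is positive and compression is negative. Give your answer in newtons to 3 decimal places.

N=7 nodes, M=11 members, R=3 reactions → 2N=14, M+R=14
member 0 (0-1): L=2.9348, (cx,cy)=(0.4075,0.9132)
member 1 (0-2): L=2.6650, (cx,cy)=(1.0000,0.0000)
member 2 (1-2): L=3.0562, (cx,cy)=(0.4807,-0.8769)
member 3 (1-3): L=2.8936, (cx,cy)=(0.9994,-0.0335)
member 4 (2-3): L=2.9490, (cx,cy)=(0.4825,0.8759)
member 5 (2-4): L=2.5510, (cx,cy)=(1.0000,0.0000)
member 6 (3-4): L=2.8186, (cx,cy)=(0.4002,-0.9164)
member 7 (3-5): L=2.3303, (cx,cy)=(0.9999,-0.0159)
member 8 (4-5): L=2.8155, (cx,cy)=(0.4269,0.9043)
member 9 (4-6): L=2.6840, (cx,cy)=(1.0000,0.0000)
member 10 (5-6): L=2.9459, (cx,cy)=(0.5031,-0.8642)
solve A·x = −loads:
  F[0-1] = -601.3778 N (compression)
  F[0-2] = -3059.9110 N (compression)
  F[1-2] = +647.5419 N (tension)
  F[1-3] = -556.6407 N (compression)
  F[2-3] = -648.3009 N (compression)
  F[2-4] = -2435.8372 N (compression)
  F[3-4] = +618.6064 N (tension)
  F[3-5] = -1116.8627 N (compression)
  F[4-5] = +1160.5977 N (tension)
  F[4-6] = +621.2330 N (tension)
  F[5-6] = -1234.8868 N (compression)
  Rx@0 = +3304.9900 N
  Ry@0 = +549.1736 N
  Ry@6 = +1067.2464 N

618.606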